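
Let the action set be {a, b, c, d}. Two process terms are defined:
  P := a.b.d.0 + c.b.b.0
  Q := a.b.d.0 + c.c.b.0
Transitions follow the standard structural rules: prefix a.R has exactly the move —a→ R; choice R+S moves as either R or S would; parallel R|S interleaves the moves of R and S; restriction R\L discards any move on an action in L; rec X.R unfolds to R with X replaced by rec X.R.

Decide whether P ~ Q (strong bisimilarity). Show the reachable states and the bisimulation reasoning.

Reachable graph of P (6 states):
  p0 = a.b.d.0 + c.b.b.0 | -a-> p1, -c-> p2
  p1 = b.d.0 | -b-> p3
  p2 = b.b.0 | -b-> p4
  p3 = d.0 | -d-> p5
  p4 = b.0 | -b-> p5
  p5 = 0 | ·
Reachable graph of Q (6 states):
  q0 = a.b.d.0 + c.c.b.0 | -a-> q1, -c-> q2
  q1 = b.d.0 | -b-> q3
  q2 = c.b.0 | -c-> q4
  q3 = d.0 | -d-> q5
  q4 = b.0 | -b-> q5
  q5 = 0 | ·
Partition-refinement fixed point:
  B0 = {p0}
  B1 = {p1, q1}
  B2 = {p3, q3}
  B3 = {p5, q5}
  B4 = {p2}
  B5 = {p4, q4}
  B6 = {q0}
  B7 = {q2}
p0 ∈ B0, q0 ∈ B6 → different blocks

not bisimilar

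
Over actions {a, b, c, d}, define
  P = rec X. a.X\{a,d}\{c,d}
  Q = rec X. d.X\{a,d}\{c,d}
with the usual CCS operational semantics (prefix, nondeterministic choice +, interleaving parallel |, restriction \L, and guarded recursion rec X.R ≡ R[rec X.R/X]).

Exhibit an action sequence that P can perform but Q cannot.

Reachable graph of P (2 states):
  m0 = rec X. a.X\{a,d}\{c,d} :: --a--▸ m1
  m1 = (rec X. a.X\{a,d}\{c,d})\{a,d}\{c,d} :: (no moves)
Reachable graph of Q (2 states):
  n0 = rec X. d.X\{a,d}\{c,d} :: --d--▸ n1
  n1 = (rec X. d.X\{a,d}\{c,d})\{a,d}\{c,d} :: (no moves)
Run σ = ⟨a⟩ on P: start {m0}
  [1] a ⇒ {m1}
  — P admits the full trace.
Run σ = ⟨a⟩ on Q: start {n0}
  [1] a ⇒ ∅ (Q stuck)

a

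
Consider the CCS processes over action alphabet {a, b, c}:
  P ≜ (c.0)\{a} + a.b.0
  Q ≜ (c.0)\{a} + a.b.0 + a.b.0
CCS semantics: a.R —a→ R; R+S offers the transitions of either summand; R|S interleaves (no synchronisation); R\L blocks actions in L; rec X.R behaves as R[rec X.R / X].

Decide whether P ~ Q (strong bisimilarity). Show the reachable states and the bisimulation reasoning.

P ~ Q

Reachable graph of P (4 states):
  m0 = (c.0)\{a} + a.b.0 :: --a--▸ m1, --c--▸ m2
  m1 = b.0 :: --b--▸ m3
  m2 = 0\{a} :: ∅
  m3 = 0 :: ∅
Reachable graph of Q (4 states):
  n0 = (c.0)\{a} + a.b.0 + a.b.0 :: --a--▸ n1, --c--▸ n2
  n1 = b.0 :: --b--▸ n3
  n2 = 0\{a} :: ∅
  n3 = 0 :: ∅
Coarsest stable partition (strong bisimilarity classes):
  B0 = {m0, n0}
  B1 = {m2, m3, n2, n3}
  B2 = {m1, n1}
m0 ∈ B0, n0 ∈ B0 → same block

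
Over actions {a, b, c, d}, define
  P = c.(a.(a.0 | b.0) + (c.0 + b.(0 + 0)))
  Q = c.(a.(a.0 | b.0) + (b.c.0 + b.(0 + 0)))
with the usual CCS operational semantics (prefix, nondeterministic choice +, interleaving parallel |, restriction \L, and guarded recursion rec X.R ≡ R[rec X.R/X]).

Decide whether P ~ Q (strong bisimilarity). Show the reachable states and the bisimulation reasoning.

P ≁ Q

P's transition system — 8 states:
  u0 = c.(a.(a.0 | b.0) + (c.0 + b.(0 + 0))) has moves ··c··> u1
  u1 = a.(a.0 | b.0) + (c.0 + b.(0 + 0)) has moves ··a··> u2, ··b··> u3, ··c··> u4
  u2 = a.0 | b.0 has moves ··a··> u5, ··b··> u6
  u3 = 0 + 0 has moves ·
  u4 = 0 has moves ·
  u5 = 0 | b.0 has moves ··b··> u7
  u6 = a.0 | 0 has moves ··a··> u7
  u7 = 0 | 0 has moves ·
Q's transition system — 9 states:
  v0 = c.(a.(a.0 | b.0) + (b.c.0 + b.(0 + 0))) has moves ··c··> v1
  v1 = a.(a.0 | b.0) + (b.c.0 + b.(0 + 0)) has moves ··a··> v2, ··b··> v3, ··b··> v4
  v2 = a.0 | b.0 has moves ··a··> v5, ··b··> v6
  v3 = 0 + 0 has moves ·
  v4 = c.0 has moves ··c··> v7
  v5 = 0 | b.0 has moves ··b··> v8
  v6 = a.0 | 0 has moves ··a··> v8
  v7 = 0 has moves ·
  v8 = 0 | 0 has moves ·
Partition-refinement fixed point:
  B0 = {u0}
  B1 = {u1}
  B2 = {u2, v2}
  B3 = {u5, v5}
  B4 = {u3, u4, u7, v3, v7, v8}
  B5 = {u6, v6}
  B6 = {v0}
  B7 = {v1}
  B8 = {v4}
u0 ∈ B0, v0 ∈ B6 → different blocks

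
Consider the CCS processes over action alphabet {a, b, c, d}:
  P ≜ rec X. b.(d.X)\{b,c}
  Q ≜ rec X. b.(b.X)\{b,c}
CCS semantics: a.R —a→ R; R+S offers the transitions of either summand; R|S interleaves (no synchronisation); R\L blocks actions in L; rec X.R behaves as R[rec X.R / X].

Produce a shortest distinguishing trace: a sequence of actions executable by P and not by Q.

bd

Reachable graph of P (3 states):
  s0 = rec X. b.(d.X)\{b,c} has moves ··b··> s1
  s1 = (d.(rec X. b.(d.X)\{b,c}))\{b,c} has moves ··d··> s2
  s2 = (rec X. b.(d.X)\{b,c})\{b,c} has moves ∅
Reachable graph of Q (2 states):
  t0 = rec X. b.(b.X)\{b,c} has moves ··b··> t1
  t1 = (b.(rec X. b.(b.X)\{b,c}))\{b,c} has moves ∅
Trace ⟨bd⟩ through P, begin at {s0}:
  step 1 (b): {s1}
  step 2 (d): {s2}
  — P admits the full trace.
Trace ⟨bd⟩ through Q, begin at {t0}:
  step 1 (b): {t1}
  step 2 (d): ∅ (Q stuck)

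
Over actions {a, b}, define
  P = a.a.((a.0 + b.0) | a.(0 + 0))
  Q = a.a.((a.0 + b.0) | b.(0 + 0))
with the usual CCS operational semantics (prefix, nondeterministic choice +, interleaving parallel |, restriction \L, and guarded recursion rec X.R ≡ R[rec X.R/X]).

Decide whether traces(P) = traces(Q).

Reachable graph of P (6 states):
  p0 = a.a.((a.0 + b.0) | a.(0 + 0)) ⊢ —a→ p1
  p1 = a.((a.0 + b.0) | a.(0 + 0)) ⊢ —a→ p2
  p2 = (a.0 + b.0) | a.(0 + 0) ⊢ —a→ p3, —a→ p4, —b→ p4
  p3 = (a.0 + b.0) | (0 + 0) ⊢ —a→ p5, —b→ p5
  p4 = 0 | a.(0 + 0) ⊢ —a→ p5
  p5 = 0 | (0 + 0) ⊢ ∅
Reachable graph of Q (6 states):
  q0 = a.a.((a.0 + b.0) | b.(0 + 0)) ⊢ —a→ q1
  q1 = a.((a.0 + b.0) | b.(0 + 0)) ⊢ —a→ q2
  q2 = (a.0 + b.0) | b.(0 + 0) ⊢ —a→ q3, —b→ q3, —b→ q4
  q3 = 0 | b.(0 + 0) ⊢ —b→ q5
  q4 = (a.0 + b.0) | (0 + 0) ⊢ —a→ q5, —b→ q5
  q5 = 0 | (0 + 0) ⊢ ∅
Run σ = ⟨aaaa⟩ on P: start {p0}
  [1] a ⇒ {p1}
  [2] a ⇒ {p2}
  [3] a ⇒ {p3, p4}
  [4] a ⇒ {p5}
  ✓ P
Run σ = ⟨aaaa⟩ on Q: start {q0}
  [1] a ⇒ {q1}
  [2] a ⇒ {q2}
  [3] a ⇒ {q3}
  [4] a ⇒ ∅ (Q stuck)

NO — witness ⟨aaaa⟩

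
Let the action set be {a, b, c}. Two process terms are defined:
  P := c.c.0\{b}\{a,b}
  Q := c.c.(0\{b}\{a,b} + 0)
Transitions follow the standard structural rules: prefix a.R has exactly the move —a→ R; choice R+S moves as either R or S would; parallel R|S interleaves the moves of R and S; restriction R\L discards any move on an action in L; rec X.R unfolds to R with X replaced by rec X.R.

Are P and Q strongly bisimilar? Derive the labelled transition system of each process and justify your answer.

P ~ Q

LTS(P): 3 reachable states
  u0 = c.c.0\{b}\{a,b} | --c--▸ u1
  u1 = c.0\{b}\{a,b} | --c--▸ u2
  u2 = 0\{b}\{a,b} | ∅
LTS(Q): 3 reachable states
  v0 = c.c.(0\{b}\{a,b} + 0) | --c--▸ v1
  v1 = c.(0\{b}\{a,b} + 0) | --c--▸ v2
  v2 = 0\{b}\{a,b} + 0 | ∅
Partition-refinement fixed point:
  B0 = {u0, v0}
  B1 = {u1, v1}
  B2 = {u2, v2}
u0 ∈ B0, v0 ∈ B0 → same block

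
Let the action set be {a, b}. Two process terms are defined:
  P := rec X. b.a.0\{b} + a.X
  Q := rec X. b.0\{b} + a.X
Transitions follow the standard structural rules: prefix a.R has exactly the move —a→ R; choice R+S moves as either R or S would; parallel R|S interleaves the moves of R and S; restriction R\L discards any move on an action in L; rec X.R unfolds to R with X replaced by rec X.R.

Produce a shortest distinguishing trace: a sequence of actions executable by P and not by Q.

P's transition system — 3 states:
  s0 = rec X. b.a.0\{b} + a.X | —a→ s0, —b→ s1
  s1 = a.0\{b} | —a→ s2
  s2 = 0\{b} | deadlocked
Q's transition system — 2 states:
  t0 = rec X. b.0\{b} + a.X | —a→ t0, —b→ t1
  t1 = 0\{b} | deadlocked
Run σ = ⟨ba⟩ on P: start {s0}
  [1] b ⇒ {s1}
  [2] a ⇒ {s2}
  P completes σ.
Run σ = ⟨ba⟩ on Q: start {t0}
  [1] b ⇒ {t1}
  [2] a ⇒ ∅ (Q stuck)

ba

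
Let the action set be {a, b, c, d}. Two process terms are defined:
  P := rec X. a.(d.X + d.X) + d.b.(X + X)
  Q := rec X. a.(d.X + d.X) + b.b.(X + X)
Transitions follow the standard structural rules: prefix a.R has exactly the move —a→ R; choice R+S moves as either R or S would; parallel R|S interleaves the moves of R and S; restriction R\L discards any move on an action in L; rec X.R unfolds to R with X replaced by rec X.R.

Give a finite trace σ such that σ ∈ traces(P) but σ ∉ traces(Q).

d

LTS(P): 4 reachable states
  m0 = rec X. a.(d.X + d.X) + d.b.(X + X) :: --a--▸ m1, --d--▸ m2
  m1 = d.(rec X. a.(d.X + d.X) + d.b.(X + X)) + d.(rec X. a.(d.X + d.X) + d.b.(X + X)) :: --d--▸ m0
  m2 = b.((rec X. a.(d.X + d.X) + d.b.(X + X)) + (rec X. a.(d.X + d.X) + d.b.(X + X))) :: --b--▸ m3
  m3 = (rec X. a.(d.X + d.X) + d.b.(X + X)) + (rec X. a.(d.X + d.X) + d.b.(X + X)) :: --a--▸ m1, --d--▸ m2
LTS(Q): 4 reachable states
  n0 = rec X. a.(d.X + d.X) + b.b.(X + X) :: --a--▸ n1, --b--▸ n2
  n1 = d.(rec X. a.(d.X + d.X) + b.b.(X + X)) + d.(rec X. a.(d.X + d.X) + b.b.(X + X)) :: --d--▸ n0
  n2 = b.((rec X. a.(d.X + d.X) + b.b.(X + X)) + (rec X. a.(d.X + d.X) + b.b.(X + X))) :: --b--▸ n3
  n3 = (rec X. a.(d.X + d.X) + b.b.(X + X)) + (rec X. a.(d.X + d.X) + b.b.(X + X)) :: --a--▸ n1, --b--▸ n2
Trace ⟨d⟩ through P, begin at {m0}:
  [1] d ⇒ {m2}
  P completes σ.
Trace ⟨d⟩ through Q, begin at {n0}:
  [1] d ⇒ no successor for Q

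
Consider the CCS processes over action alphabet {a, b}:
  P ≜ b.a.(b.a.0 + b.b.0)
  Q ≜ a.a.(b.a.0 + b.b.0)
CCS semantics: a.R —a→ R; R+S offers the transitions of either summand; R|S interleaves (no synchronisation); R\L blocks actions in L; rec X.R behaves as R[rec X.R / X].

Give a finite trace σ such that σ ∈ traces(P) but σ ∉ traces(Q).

Reachable graph of P (6 states):
  p0 = b.a.(b.a.0 + b.b.0) ⊢ —b→ p1
  p1 = a.(b.a.0 + b.b.0) ⊢ —a→ p2
  p2 = b.a.0 + b.b.0 ⊢ —b→ p3, —b→ p4
  p3 = a.0 ⊢ —a→ p5
  p4 = b.0 ⊢ —b→ p5
  p5 = 0 ⊢ ·
Reachable graph of Q (6 states):
  q0 = a.a.(b.a.0 + b.b.0) ⊢ —a→ q1
  q1 = a.(b.a.0 + b.b.0) ⊢ —a→ q2
  q2 = b.a.0 + b.b.0 ⊢ —b→ q3, —b→ q4
  q3 = a.0 ⊢ —a→ q5
  q4 = b.0 ⊢ —b→ q5
  q5 = 0 ⊢ ·
Run σ = ⟨b⟩ on P: start {p0}
  [1] b ⇒ {p1}
  P completes σ.
Run σ = ⟨b⟩ on Q: start {q0}
  [1] b ⇒ no successor for Q

b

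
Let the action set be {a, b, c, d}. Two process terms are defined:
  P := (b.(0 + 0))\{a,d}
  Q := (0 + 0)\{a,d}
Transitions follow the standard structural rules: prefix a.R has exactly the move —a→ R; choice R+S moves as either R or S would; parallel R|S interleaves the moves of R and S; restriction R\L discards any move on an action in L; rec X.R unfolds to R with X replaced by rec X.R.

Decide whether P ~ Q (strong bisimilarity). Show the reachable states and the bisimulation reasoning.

LTS(P): 2 reachable states
  u0 = (b.(0 + 0))\{a,d} | --b--▸ u1
  u1 = (0 + 0)\{a,d} | stopped
LTS(Q): 1 reachable states
  v0 = (0 + 0)\{a,d} | stopped
Coarsest stable partition (strong bisimilarity classes):
  B0 = {u0}
  B1 = {u1, v0}
u0 ∈ B0, v0 ∈ B1 → different blocks

NO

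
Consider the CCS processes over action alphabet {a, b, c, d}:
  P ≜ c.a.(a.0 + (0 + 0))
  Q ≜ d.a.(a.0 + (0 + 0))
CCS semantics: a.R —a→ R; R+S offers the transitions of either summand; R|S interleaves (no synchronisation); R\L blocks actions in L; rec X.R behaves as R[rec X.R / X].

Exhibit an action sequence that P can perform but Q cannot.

c

P's transition system — 4 states:
  p0 = c.a.(a.0 + (0 + 0)) has moves ··c··> p1
  p1 = a.(a.0 + (0 + 0)) has moves ··a··> p2
  p2 = a.0 + (0 + 0) has moves ··a··> p3
  p3 = 0 has moves ∅
Q's transition system — 4 states:
  q0 = d.a.(a.0 + (0 + 0)) has moves ··d··> q1
  q1 = a.(a.0 + (0 + 0)) has moves ··a··> q2
  q2 = a.0 + (0 + 0) has moves ··a··> q3
  q3 = 0 has moves ∅
Executing c from P (initial set {p0}):
  after c @ step 1: {p1}
  ✓ P
Executing c from Q (initial set {q0}):
  after c @ step 1: ∅ (Q stuck)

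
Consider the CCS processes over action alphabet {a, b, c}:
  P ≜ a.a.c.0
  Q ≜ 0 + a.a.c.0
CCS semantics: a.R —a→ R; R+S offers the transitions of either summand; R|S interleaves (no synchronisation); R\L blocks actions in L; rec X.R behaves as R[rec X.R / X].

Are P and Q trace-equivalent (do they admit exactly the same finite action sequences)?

Reachable graph of P (4 states):
  u0 = a.a.c.0 ⊢ -a-> u1
  u1 = a.c.0 ⊢ -a-> u2
  u2 = c.0 ⊢ -c-> u3
  u3 = 0 ⊢ stopped
Reachable graph of Q (4 states):
  v0 = 0 + a.a.c.0 ⊢ -a-> v1
  v1 = a.c.0 ⊢ -a-> v2
  v2 = c.0 ⊢ -c-> v3
  v3 = 0 ⊢ stopped
Partition-refinement fixed point:
  B0 = {u0, v0}
  B1 = {u1, v1}
  B2 = {u2, v2}
  B3 = {u3, v3}
u0 ∈ B0, v0 ∈ B0 → same block
Bisimilar ⇒ trace-equivalent.

trace-equivalent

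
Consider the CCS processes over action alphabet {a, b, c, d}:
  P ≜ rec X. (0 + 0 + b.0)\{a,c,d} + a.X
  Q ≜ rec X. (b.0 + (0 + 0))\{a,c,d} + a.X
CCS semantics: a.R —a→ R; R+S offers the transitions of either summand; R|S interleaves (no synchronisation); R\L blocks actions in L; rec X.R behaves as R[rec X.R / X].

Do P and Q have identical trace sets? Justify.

YES

P's transition system — 2 states:
  u0 = rec X. (0 + 0 + b.0)\{a,c,d} + a.X → --a--▸ u0, --b--▸ u1
  u1 = 0\{a,c,d} → deadlocked
Q's transition system — 2 states:
  v0 = rec X. (b.0 + (0 + 0))\{a,c,d} + a.X → --a--▸ v0, --b--▸ v1
  v1 = 0\{a,c,d} → deadlocked
Coarsest stable partition (strong bisimilarity classes):
  B0 = {u0, v0}
  B1 = {u1, v1}
u0 ∈ B0, v0 ∈ B0 → same block
Bisimilar ⇒ trace-equivalent.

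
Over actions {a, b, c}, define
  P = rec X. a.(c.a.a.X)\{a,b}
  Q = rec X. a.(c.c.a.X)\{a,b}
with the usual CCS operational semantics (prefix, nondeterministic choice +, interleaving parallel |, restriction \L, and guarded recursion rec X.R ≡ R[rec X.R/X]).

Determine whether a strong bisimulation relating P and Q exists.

P ≁ Q

LTS(P): 3 reachable states
  u0 = rec X. a.(c.a.a.X)\{a,b} → —a→ u1
  u1 = (c.a.a.(rec X. a.(c.a.a.X)\{a,b}))\{a,b} → —c→ u2
  u2 = (a.a.(rec X. a.(c.a.a.X)\{a,b}))\{a,b} → ·
LTS(Q): 4 reachable states
  v0 = rec X. a.(c.c.a.X)\{a,b} → —a→ v1
  v1 = (c.c.a.(rec X. a.(c.c.a.X)\{a,b}))\{a,b} → —c→ v2
  v2 = (c.a.(rec X. a.(c.c.a.X)\{a,b}))\{a,b} → —c→ v3
  v3 = (a.(rec X. a.(c.c.a.X)\{a,b}))\{a,b} → ·
Coarsest stable partition (strong bisimilarity classes):
  B0 = {u0}
  B1 = {u1, v2}
  B2 = {u2, v3}
  B3 = {v0}
  B4 = {v1}
u0 ∈ B0, v0 ∈ B3 → different blocks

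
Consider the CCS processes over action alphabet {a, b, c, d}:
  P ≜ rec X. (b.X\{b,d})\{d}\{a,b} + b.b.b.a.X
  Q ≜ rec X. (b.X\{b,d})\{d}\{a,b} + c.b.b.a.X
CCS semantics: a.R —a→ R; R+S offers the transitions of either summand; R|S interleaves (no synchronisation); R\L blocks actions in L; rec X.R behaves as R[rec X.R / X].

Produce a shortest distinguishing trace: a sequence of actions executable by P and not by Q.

b

P's transition system — 4 states:
  s0 = rec X. (b.X\{b,d})\{d}\{a,b} + b.b.b.a.X | ··b··> s1
  s1 = b.b.a.(rec X. (b.X\{b,d})\{d}\{a,b} + b.b.b.a.X) | ··b··> s2
  s2 = b.a.(rec X. (b.X\{b,d})\{d}\{a,b} + b.b.b.a.X) | ··b··> s3
  s3 = a.(rec X. (b.X\{b,d})\{d}\{a,b} + b.b.b.a.X) | ··a··> s0
Q's transition system — 4 states:
  t0 = rec X. (b.X\{b,d})\{d}\{a,b} + c.b.b.a.X | ··c··> t1
  t1 = b.b.a.(rec X. (b.X\{b,d})\{d}\{a,b} + c.b.b.a.X) | ··b··> t2
  t2 = b.a.(rec X. (b.X\{b,d})\{d}\{a,b} + c.b.b.a.X) | ··b··> t3
  t3 = a.(rec X. (b.X\{b,d})\{d}\{a,b} + c.b.b.a.X) | ··a··> t0
Trace ⟨b⟩ through P, begin at {s0}:
  after b @ step 1: {s1}
  — P admits the full trace.
Trace ⟨b⟩ through Q, begin at {t0}:
  after b @ step 1: ∅  — Q cannot continue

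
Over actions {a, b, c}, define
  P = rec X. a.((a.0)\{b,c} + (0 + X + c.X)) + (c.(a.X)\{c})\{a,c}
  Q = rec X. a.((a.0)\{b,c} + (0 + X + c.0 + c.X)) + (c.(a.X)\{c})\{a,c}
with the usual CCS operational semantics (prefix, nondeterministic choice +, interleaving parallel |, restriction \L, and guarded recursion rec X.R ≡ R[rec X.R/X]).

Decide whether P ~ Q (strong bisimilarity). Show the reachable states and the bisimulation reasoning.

not bisimilar

LTS(P): 3 reachable states
  p0 = rec X. a.((a.0)\{b,c} + (0 + X + c.X)) + (c.(a.X)\{c})\{a,c} | -a-> p1
  p1 = (a.0)\{b,c} + (0 + (rec X. a.((a.0)\{b,c} + (0 + X + c.X)) + (c.(a.X)\{c})\{a,c}) + c.(rec X. a.((a.0)\{b,c} + (0 + X + c.X)) + (c.(a.X)\{c})\{a,c})) | -a-> p1, -a-> p2, -c-> p0
  p2 = 0\{b,c} | stopped
LTS(Q): 4 reachable states
  q0 = rec X. a.((a.0)\{b,c} + (0 + X + c.0 + c.X)) + (c.(a.X)\{c})\{a,c} | -a-> q1
  q1 = (a.0)\{b,c} + (0 + (rec X. a.((a.0)\{b,c} + (0 + X + c.0 + c.X)) + (c.(a.X)\{c})\{a,c}) + c.0 + c.(rec X. a.((a.0)\{b,c} + (0 + X + c.0 + c.X)) + (c.(a.X)\{c})\{a,c})) | -a-> q1, -a-> q2, -c-> q0, -c-> q3
  q2 = 0\{b,c} | stopped
  q3 = 0 | stopped
Bisimilarity quotient blocks:
  B0 = {p0}
  B1 = {p1}
  B2 = {p2, q2, q3}
  B3 = {q0}
  B4 = {q1}
p0 ∈ B0, q0 ∈ B3 → different blocks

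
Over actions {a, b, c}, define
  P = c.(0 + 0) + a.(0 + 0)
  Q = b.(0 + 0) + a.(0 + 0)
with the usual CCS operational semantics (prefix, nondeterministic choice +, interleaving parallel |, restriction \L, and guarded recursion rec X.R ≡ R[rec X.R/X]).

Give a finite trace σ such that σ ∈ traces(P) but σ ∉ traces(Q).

c

P's transition system — 2 states:
  p0 = c.(0 + 0) + a.(0 + 0) | --a--▸ p1, --c--▸ p1
  p1 = 0 + 0 | stopped
Q's transition system — 2 states:
  q0 = b.(0 + 0) + a.(0 + 0) | --a--▸ q1, --b--▸ q1
  q1 = 0 + 0 | stopped
Executing c from P (initial set {p0}):
  step 1 (c): {p1}
  — P admits the full trace.
Executing c from Q (initial set {q0}):
  step 1 (c): ∅ (Q stuck)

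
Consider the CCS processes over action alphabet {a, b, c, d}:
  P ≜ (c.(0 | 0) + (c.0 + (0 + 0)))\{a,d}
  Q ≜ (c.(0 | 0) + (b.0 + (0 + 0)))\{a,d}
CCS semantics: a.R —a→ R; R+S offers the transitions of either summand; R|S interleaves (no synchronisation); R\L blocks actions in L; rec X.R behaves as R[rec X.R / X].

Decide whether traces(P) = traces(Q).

NO — witness ⟨b⟩

Reachable graph of P (3 states):
  m0 = (c.(0 | 0) + (c.0 + (0 + 0)))\{a,d} ⊢ --c--▸ m1, --c--▸ m2
  m1 = (0 | 0)\{a,d} ⊢ deadlocked
  m2 = 0\{a,d} ⊢ deadlocked
Reachable graph of Q (3 states):
  n0 = (c.(0 | 0) + (b.0 + (0 + 0)))\{a,d} ⊢ --b--▸ n1, --c--▸ n2
  n1 = 0\{a,d} ⊢ deadlocked
  n2 = (0 | 0)\{a,d} ⊢ deadlocked
Run σ = ⟨b⟩ on Q: start {n0}
  [1] b ⇒ {n1}
  ✓ Q
Run σ = ⟨b⟩ on P: start {m0}
  [1] b ⇒ ∅  — P cannot continue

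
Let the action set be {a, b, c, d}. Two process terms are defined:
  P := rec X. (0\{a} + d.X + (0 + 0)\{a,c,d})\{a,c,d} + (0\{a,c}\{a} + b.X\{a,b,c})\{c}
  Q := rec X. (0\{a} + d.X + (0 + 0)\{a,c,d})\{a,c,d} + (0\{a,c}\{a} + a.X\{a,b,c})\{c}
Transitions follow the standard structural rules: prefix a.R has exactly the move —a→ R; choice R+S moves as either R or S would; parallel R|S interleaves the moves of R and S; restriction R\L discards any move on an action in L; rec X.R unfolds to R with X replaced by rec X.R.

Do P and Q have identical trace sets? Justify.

traces(P) ≠ traces(Q) — witness ⟨b⟩

Reachable graph of P (2 states):
  u0 = rec X. (0\{a} + d.X + (0 + 0)\{a,c,d})\{a,c,d} + (0\{a,c}\{a} + b.X\{a,b,c})\{c} has moves —b→ u1
  u1 = (rec X. (0\{a} + d.X + (0 + 0)\{a,c,d})\{a,c,d} + (0\{a,c}\{a} + b.X\{a,b,c})\{c})\{a,b,c}\{c} has moves deadlocked
Reachable graph of Q (2 states):
  v0 = rec X. (0\{a} + d.X + (0 + 0)\{a,c,d})\{a,c,d} + (0\{a,c}\{a} + a.X\{a,b,c})\{c} has moves —a→ v1
  v1 = (rec X. (0\{a} + d.X + (0 + 0)\{a,c,d})\{a,c,d} + (0\{a,c}\{a} + a.X\{a,b,c})\{c})\{a,b,c}\{c} has moves deadlocked
Run σ = ⟨b⟩ on P: start {u0}
  [1] b ⇒ {u1}
  P completes σ.
Run σ = ⟨b⟩ on Q: start {v0}
  [1] b ⇒ ∅  — Q cannot continue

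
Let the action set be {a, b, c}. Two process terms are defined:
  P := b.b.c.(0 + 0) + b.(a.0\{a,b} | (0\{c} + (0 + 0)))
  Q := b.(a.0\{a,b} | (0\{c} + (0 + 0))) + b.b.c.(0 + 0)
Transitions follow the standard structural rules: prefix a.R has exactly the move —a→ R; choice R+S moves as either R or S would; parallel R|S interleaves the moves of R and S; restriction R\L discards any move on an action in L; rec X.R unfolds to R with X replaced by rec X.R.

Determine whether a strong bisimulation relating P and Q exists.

LTS(P): 6 reachable states
  s0 = b.b.c.(0 + 0) + b.(a.0\{a,b} | (0\{c} + (0 + 0))) has moves ··b··> s1, ··b··> s2
  s1 = a.0\{a,b} | (0\{c} + (0 + 0)) has moves ··a··> s3
  s2 = b.c.(0 + 0) has moves ··b··> s4
  s3 = 0\{a,b} | (0\{c} + (0 + 0)) has moves ∅
  s4 = c.(0 + 0) has moves ··c··> s5
  s5 = 0 + 0 has moves ∅
LTS(Q): 6 reachable states
  t0 = b.(a.0\{a,b} | (0\{c} + (0 + 0))) + b.b.c.(0 + 0) has moves ··b··> t1, ··b··> t2
  t1 = a.0\{a,b} | (0\{c} + (0 + 0)) has moves ··a··> t3
  t2 = b.c.(0 + 0) has moves ··b··> t4
  t3 = 0\{a,b} | (0\{c} + (0 + 0)) has moves ∅
  t4 = c.(0 + 0) has moves ··c··> t5
  t5 = 0 + 0 has moves ∅
Coarsest stable partition (strong bisimilarity classes):
  B0 = {s0, t0}
  B1 = {s1, t1}
  B2 = {s3, s5, t3, t5}
  B3 = {s2, t2}
  B4 = {s4, t4}
s0 ∈ B0, t0 ∈ B0 → same block

P ~ Q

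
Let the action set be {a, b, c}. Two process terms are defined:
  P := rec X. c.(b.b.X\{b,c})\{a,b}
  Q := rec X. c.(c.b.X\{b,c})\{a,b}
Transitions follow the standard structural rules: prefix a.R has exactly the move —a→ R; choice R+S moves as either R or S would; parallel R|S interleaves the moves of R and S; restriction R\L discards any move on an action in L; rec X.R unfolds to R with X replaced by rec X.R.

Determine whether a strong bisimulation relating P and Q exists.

P ≁ Q

LTS(P): 2 reachable states
  u0 = rec X. c.(b.b.X\{b,c})\{a,b} has moves =c=> u1
  u1 = (b.b.(rec X. c.(b.b.X\{b,c})\{a,b})\{b,c})\{a,b} has moves ·
LTS(Q): 3 reachable states
  v0 = rec X. c.(c.b.X\{b,c})\{a,b} has moves =c=> v1
  v1 = (c.b.(rec X. c.(c.b.X\{b,c})\{a,b})\{b,c})\{a,b} has moves =c=> v2
  v2 = (b.(rec X. c.(c.b.X\{b,c})\{a,b})\{b,c})\{a,b} has moves ·
Coarsest stable partition (strong bisimilarity classes):
  B0 = {u0, v1}
  B1 = {u1, v2}
  B2 = {v0}
u0 ∈ B0, v0 ∈ B2 → different blocks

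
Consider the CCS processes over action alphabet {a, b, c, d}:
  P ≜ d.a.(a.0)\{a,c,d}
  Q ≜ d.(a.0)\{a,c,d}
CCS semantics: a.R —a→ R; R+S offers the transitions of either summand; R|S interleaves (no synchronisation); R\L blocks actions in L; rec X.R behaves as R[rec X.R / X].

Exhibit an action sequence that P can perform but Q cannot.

Reachable graph of P (3 states):
  u0 = d.a.(a.0)\{a,c,d} ⊢ =d=> u1
  u1 = a.(a.0)\{a,c,d} ⊢ =a=> u2
  u2 = (a.0)\{a,c,d} ⊢ ·
Reachable graph of Q (2 states):
  v0 = d.(a.0)\{a,c,d} ⊢ =d=> v1
  v1 = (a.0)\{a,c,d} ⊢ ·
Run σ = ⟨da⟩ on P: start {u0}
  step 1 (d): {u1}
  step 2 (a): {u2}
  ✓ P
Run σ = ⟨da⟩ on Q: start {v0}
  step 1 (d): {v1}
  step 2 (a): ∅ (Q stuck)

da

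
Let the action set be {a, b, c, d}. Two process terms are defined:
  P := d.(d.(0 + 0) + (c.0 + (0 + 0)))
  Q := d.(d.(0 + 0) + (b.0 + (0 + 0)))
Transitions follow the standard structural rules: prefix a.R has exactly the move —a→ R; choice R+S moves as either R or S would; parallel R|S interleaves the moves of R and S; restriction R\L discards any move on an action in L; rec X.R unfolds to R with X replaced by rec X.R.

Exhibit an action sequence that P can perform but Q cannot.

dc

Reachable graph of P (4 states):
  s0 = d.(d.(0 + 0) + (c.0 + (0 + 0))) → =d=> s1
  s1 = d.(0 + 0) + (c.0 + (0 + 0)) → =c=> s2, =d=> s3
  s2 = 0 → deadlocked
  s3 = 0 + 0 → deadlocked
Reachable graph of Q (4 states):
  t0 = d.(d.(0 + 0) + (b.0 + (0 + 0))) → =d=> t1
  t1 = d.(0 + 0) + (b.0 + (0 + 0)) → =b=> t2, =d=> t3
  t2 = 0 → deadlocked
  t3 = 0 + 0 → deadlocked
Run σ = ⟨dc⟩ on P: start {s0}
  [1] d ⇒ {s1}
  [2] c ⇒ {s2}
  — P admits the full trace.
Run σ = ⟨dc⟩ on Q: start {t0}
  [1] d ⇒ {t1}
  [2] c ⇒ no successor for Q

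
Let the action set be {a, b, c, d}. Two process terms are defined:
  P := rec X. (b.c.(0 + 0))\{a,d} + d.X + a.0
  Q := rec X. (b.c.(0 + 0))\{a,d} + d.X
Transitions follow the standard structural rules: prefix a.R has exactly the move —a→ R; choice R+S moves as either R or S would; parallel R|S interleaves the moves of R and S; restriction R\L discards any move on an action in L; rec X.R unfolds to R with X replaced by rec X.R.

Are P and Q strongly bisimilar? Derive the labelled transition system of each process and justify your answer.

P's transition system — 4 states:
  s0 = rec X. (b.c.(0 + 0))\{a,d} + d.X + a.0 | ··a··> s1, ··b··> s2, ··d··> s0
  s1 = 0 | stopped
  s2 = (c.(0 + 0))\{a,d} | ··c··> s3
  s3 = (0 + 0)\{a,d} | stopped
Q's transition system — 3 states:
  t0 = rec X. (b.c.(0 + 0))\{a,d} + d.X | ··b··> t1, ··d··> t0
  t1 = (c.(0 + 0))\{a,d} | ··c··> t2
  t2 = (0 + 0)\{a,d} | stopped
Bisimilarity quotient blocks:
  B0 = {s0}
  B1 = {s1, s3, t2}
  B2 = {s2, t1}
  B3 = {t0}
s0 ∈ B0, t0 ∈ B3 → different blocks

P ≁ Q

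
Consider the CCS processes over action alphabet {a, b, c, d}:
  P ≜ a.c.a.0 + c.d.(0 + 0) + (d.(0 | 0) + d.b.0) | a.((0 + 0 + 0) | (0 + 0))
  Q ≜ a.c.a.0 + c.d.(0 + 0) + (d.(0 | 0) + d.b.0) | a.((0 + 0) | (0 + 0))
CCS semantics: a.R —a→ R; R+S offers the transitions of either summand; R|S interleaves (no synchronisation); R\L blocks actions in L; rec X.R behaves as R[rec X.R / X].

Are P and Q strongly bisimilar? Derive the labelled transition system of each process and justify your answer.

P's transition system — 13 states:
  s0 = a.c.a.0 + c.d.(0 + 0) + (d.(0 | 0) + d.b.0) | a.((0 + 0 + 0) | (0 + 0)) → --a--▸ s1, --a--▸ s2, --c--▸ s3, --d--▸ s4, --d--▸ s5
  s1 = (d.(0 | 0) + d.b.0) | ((0 + 0 + 0) | (0 + 0)) → --d--▸ s6, --d--▸ s7
  s2 = c.a.0 → --c--▸ s8
  s3 = d.(0 + 0) → --d--▸ s9
  s4 = 0 | 0 | a.((0 + 0 + 0) | (0 + 0)) → --a--▸ s6
  s5 = b.0 | a.((0 + 0 + 0) | (0 + 0)) → --a--▸ s7, --b--▸ s10
  s6 = 0 | 0 | ((0 + 0 + 0) | (0 + 0)) → ∅
  s7 = b.0 | ((0 + 0 + 0) | (0 + 0)) → --b--▸ s11
  s8 = a.0 → --a--▸ s12
  s9 = 0 + 0 → ∅
  s10 = 0 | a.((0 + 0 + 0) | (0 + 0)) → --a--▸ s11
  s11 = 0 | ((0 + 0 + 0) | (0 + 0)) → ∅
  s12 = 0 → ∅
Q's transition system — 13 states:
  t0 = a.c.a.0 + c.d.(0 + 0) + (d.(0 | 0) + d.b.0) | a.((0 + 0) | (0 + 0)) → --a--▸ t1, --a--▸ t2, --c--▸ t3, --d--▸ t4, --d--▸ t5
  t1 = (d.(0 | 0) + d.b.0) | ((0 + 0) | (0 + 0)) → --d--▸ t6, --d--▸ t7
  t2 = c.a.0 → --c--▸ t8
  t3 = d.(0 + 0) → --d--▸ t9
  t4 = 0 | 0 | a.((0 + 0) | (0 + 0)) → --a--▸ t6
  t5 = b.0 | a.((0 + 0) | (0 + 0)) → --a--▸ t7, --b--▸ t10
  t6 = 0 | 0 | ((0 + 0) | (0 + 0)) → ∅
  t7 = b.0 | ((0 + 0) | (0 + 0)) → --b--▸ t11
  t8 = a.0 → --a--▸ t12
  t9 = 0 + 0 → ∅
  t10 = 0 | a.((0 + 0) | (0 + 0)) → --a--▸ t11
  t11 = 0 | ((0 + 0) | (0 + 0)) → ∅
  t12 = 0 → ∅
Bisimilarity quotient blocks:
  B0 = {s0, t0}
  B1 = {s10, s4, s8, t10, t4, t8}
  B2 = {s11, s12, s6, s9, t11, t12, t6, t9}
  B3 = {s3, t3}
  B4 = {s2, t2}
  B5 = {s5, t5}
  B6 = {s7, t7}
  B7 = {s1, t1}
s0 ∈ B0, t0 ∈ B0 → same block

bisimilar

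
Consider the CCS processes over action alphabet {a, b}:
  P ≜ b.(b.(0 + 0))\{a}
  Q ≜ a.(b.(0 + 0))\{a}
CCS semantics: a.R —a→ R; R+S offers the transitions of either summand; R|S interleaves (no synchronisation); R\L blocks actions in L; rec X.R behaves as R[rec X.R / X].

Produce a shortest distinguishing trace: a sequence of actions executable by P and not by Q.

P's transition system — 3 states:
  p0 = b.(b.(0 + 0))\{a} has moves -b-> p1
  p1 = (b.(0 + 0))\{a} has moves -b-> p2
  p2 = (0 + 0)\{a} has moves stopped
Q's transition system — 3 states:
  q0 = a.(b.(0 + 0))\{a} has moves -a-> q1
  q1 = (b.(0 + 0))\{a} has moves -b-> q2
  q2 = (0 + 0)\{a} has moves stopped
Run σ = ⟨b⟩ on P: start {p0}
  step 1 (b): {p1}
  P completes σ.
Run σ = ⟨b⟩ on Q: start {q0}
  step 1 (b): no successor for Q

b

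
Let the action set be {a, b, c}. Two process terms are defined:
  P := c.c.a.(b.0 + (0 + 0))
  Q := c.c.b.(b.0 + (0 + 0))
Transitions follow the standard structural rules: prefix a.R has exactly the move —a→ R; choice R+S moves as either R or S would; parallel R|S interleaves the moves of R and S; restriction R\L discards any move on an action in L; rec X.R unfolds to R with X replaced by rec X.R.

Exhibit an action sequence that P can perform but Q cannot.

cca

P's transition system — 5 states:
  u0 = c.c.a.(b.0 + (0 + 0)) :: ··c··> u1
  u1 = c.a.(b.0 + (0 + 0)) :: ··c··> u2
  u2 = a.(b.0 + (0 + 0)) :: ··a··> u3
  u3 = b.0 + (0 + 0) :: ··b··> u4
  u4 = 0 :: ·
Q's transition system — 5 states:
  v0 = c.c.b.(b.0 + (0 + 0)) :: ··c··> v1
  v1 = c.b.(b.0 + (0 + 0)) :: ··c··> v2
  v2 = b.(b.0 + (0 + 0)) :: ··b··> v3
  v3 = b.0 + (0 + 0) :: ··b··> v4
  v4 = 0 :: ·
Executing cca from P (initial set {u0}):
  step 1 (c): {u1}
  step 2 (c): {u2}
  step 3 (a): {u3}
  — P admits the full trace.
Executing cca from Q (initial set {v0}):
  step 1 (c): {v1}
  step 2 (c): {v2}
  step 3 (a): no successor for Q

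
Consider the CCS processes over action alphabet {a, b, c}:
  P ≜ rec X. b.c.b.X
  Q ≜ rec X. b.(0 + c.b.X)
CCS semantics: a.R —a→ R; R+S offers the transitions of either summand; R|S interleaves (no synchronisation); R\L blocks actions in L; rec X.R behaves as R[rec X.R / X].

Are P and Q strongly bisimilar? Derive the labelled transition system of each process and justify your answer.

Reachable graph of P (3 states):
  m0 = rec X. b.c.b.X ⊢ —b→ m1
  m1 = c.b.(rec X. b.c.b.X) ⊢ —c→ m2
  m2 = b.(rec X. b.c.b.X) ⊢ —b→ m0
Reachable graph of Q (3 states):
  n0 = rec X. b.(0 + c.b.X) ⊢ —b→ n1
  n1 = 0 + c.b.(rec X. b.(0 + c.b.X)) ⊢ —c→ n2
  n2 = b.(rec X. b.(0 + c.b.X)) ⊢ —b→ n0
Coarsest stable partition (strong bisimilarity classes):
  B0 = {m0, n0}
  B1 = {m1, n1}
  B2 = {m2, n2}
m0 ∈ B0, n0 ∈ B0 → same block

YES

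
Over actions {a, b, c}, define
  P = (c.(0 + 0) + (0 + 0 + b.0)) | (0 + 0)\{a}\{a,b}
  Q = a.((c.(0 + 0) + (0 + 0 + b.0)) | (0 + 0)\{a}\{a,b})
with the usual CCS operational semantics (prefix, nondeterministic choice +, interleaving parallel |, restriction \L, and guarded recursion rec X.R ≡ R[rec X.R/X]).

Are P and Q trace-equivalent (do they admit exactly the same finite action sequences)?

trace-distinct — witness ⟨b⟩

Reachable graph of P (3 states):
  s0 = (c.(0 + 0) + (0 + 0 + b.0)) | (0 + 0)\{a}\{a,b} :: ··b··> s1, ··c··> s2
  s1 = 0 | (0 + 0)\{a}\{a,b} :: stopped
  s2 = (0 + 0) | (0 + 0)\{a}\{a,b} :: stopped
Reachable graph of Q (4 states):
  t0 = a.((c.(0 + 0) + (0 + 0 + b.0)) | (0 + 0)\{a}\{a,b}) :: ··a··> t1
  t1 = (c.(0 + 0) + (0 + 0 + b.0)) | (0 + 0)\{a}\{a,b} :: ··b··> t2, ··c··> t3
  t2 = 0 | (0 + 0)\{a}\{a,b} :: stopped
  t3 = (0 + 0) | (0 + 0)\{a}\{a,b} :: stopped
Trace ⟨b⟩ through P, begin at {s0}:
  after b @ step 1: {s1}
  ✓ P
Trace ⟨b⟩ through Q, begin at {t0}:
  after b @ step 1: no successor for Q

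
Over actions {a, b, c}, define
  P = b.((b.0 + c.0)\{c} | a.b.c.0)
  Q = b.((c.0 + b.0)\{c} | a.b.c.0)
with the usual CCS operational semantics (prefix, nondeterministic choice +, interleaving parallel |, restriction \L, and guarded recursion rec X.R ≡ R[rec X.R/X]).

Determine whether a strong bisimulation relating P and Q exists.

P ~ Q

P's transition system — 9 states:
  m0 = b.((b.0 + c.0)\{c} | a.b.c.0) has moves ··b··> m1
  m1 = (b.0 + c.0)\{c} | a.b.c.0 has moves ··a··> m2, ··b··> m3
  m2 = (b.0 + c.0)\{c} | b.c.0 has moves ··b··> m4, ··b··> m5
  m3 = 0\{c} | a.b.c.0 has moves ··a··> m5
  m4 = (b.0 + c.0)\{c} | c.0 has moves ··b··> m6, ··c··> m7
  m5 = 0\{c} | b.c.0 has moves ··b··> m6
  m6 = 0\{c} | c.0 has moves ··c··> m8
  m7 = (b.0 + c.0)\{c} | 0 has moves ··b··> m8
  m8 = 0\{c} | 0 has moves ·
Q's transition system — 9 states:
  n0 = b.((c.0 + b.0)\{c} | a.b.c.0) has moves ··b··> n1
  n1 = (c.0 + b.0)\{c} | a.b.c.0 has moves ··a··> n2, ··b··> n3
  n2 = (c.0 + b.0)\{c} | b.c.0 has moves ··b··> n4, ··b··> n5
  n3 = 0\{c} | a.b.c.0 has moves ··a··> n5
  n4 = (c.0 + b.0)\{c} | c.0 has moves ··b··> n6, ··c··> n7
  n5 = 0\{c} | b.c.0 has moves ··b··> n6
  n6 = 0\{c} | c.0 has moves ··c··> n8
  n7 = (c.0 + b.0)\{c} | 0 has moves ··b··> n8
  n8 = 0\{c} | 0 has moves ·
Bisimilarity quotient blocks:
  B0 = {m0, n0}
  B1 = {m1, n1}
  B2 = {m3, n3}
  B3 = {m5, n5}
  B4 = {m6, n6}
  B5 = {m8, n8}
  B6 = {m2, n2}
  B7 = {m4, n4}
  B8 = {m7, n7}
m0 ∈ B0, n0 ∈ B0 → same block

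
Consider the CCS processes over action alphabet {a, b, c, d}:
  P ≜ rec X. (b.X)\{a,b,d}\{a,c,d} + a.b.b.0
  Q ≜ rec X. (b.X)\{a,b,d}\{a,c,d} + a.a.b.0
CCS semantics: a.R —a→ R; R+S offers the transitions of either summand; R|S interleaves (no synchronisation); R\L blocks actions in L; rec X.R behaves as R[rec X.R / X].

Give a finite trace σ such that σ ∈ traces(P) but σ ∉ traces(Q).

ab

Reachable graph of P (4 states):
  s0 = rec X. (b.X)\{a,b,d}\{a,c,d} + a.b.b.0 | —a→ s1
  s1 = b.b.0 | —b→ s2
  s2 = b.0 | —b→ s3
  s3 = 0 | stopped
Reachable graph of Q (4 states):
  t0 = rec X. (b.X)\{a,b,d}\{a,c,d} + a.a.b.0 | —a→ t1
  t1 = a.b.0 | —a→ t2
  t2 = b.0 | —b→ t3
  t3 = 0 | stopped
Run σ = ⟨ab⟩ on P: start {s0}
  step 1 (a): {s1}
  step 2 (b): {s2}
  — P admits the full trace.
Run σ = ⟨ab⟩ on Q: start {t0}
  step 1 (a): {t1}
  step 2 (b): ∅  — Q cannot continue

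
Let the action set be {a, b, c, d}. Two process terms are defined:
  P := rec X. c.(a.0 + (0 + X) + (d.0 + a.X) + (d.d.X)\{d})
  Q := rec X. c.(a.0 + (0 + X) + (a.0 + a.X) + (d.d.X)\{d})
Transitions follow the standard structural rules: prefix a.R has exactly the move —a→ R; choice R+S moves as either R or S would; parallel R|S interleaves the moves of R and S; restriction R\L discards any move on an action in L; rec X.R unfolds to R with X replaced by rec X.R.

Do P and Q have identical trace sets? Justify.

LTS(P): 3 reachable states
  u0 = rec X. c.(a.0 + (0 + X) + (d.0 + a.X) + (d.d.X)\{d}) :: =c=> u1
  u1 = a.0 + (0 + (rec X. c.(a.0 + (0 + X) + (d.0 + a.X) + (d.d.X)\{d}))) + (d.0 + a.(rec X. c.(a.0 + (0 + X) + (d.0 + a.X) + (d.d.X)\{d}))) + (d.d.(rec X. c.(a.0 + (0 + X) + (d.0 + a.X) + (d.d.X)\{d})))\{d} :: =a=> u0, =a=> u2, =c=> u1, =d=> u2
  u2 = 0 :: deadlocked
LTS(Q): 3 reachable states
  v0 = rec X. c.(a.0 + (0 + X) + (a.0 + a.X) + (d.d.X)\{d}) :: =c=> v1
  v1 = a.0 + (0 + (rec X. c.(a.0 + (0 + X) + (a.0 + a.X) + (d.d.X)\{d}))) + (a.0 + a.(rec X. c.(a.0 + (0 + X) + (a.0 + a.X) + (d.d.X)\{d}))) + (d.d.(rec X. c.(a.0 + (0 + X) + (a.0 + a.X) + (d.d.X)\{d})))\{d} :: =a=> v0, =a=> v2, =c=> v1
  v2 = 0 :: deadlocked
Trace ⟨cd⟩ through P, begin at {u0}:
  [1] c ⇒ {u1}
  [2] d ⇒ {u2}
  — P admits the full trace.
Trace ⟨cd⟩ through Q, begin at {v0}:
  [1] c ⇒ {v1}
  [2] d ⇒ no successor for Q

NO — witness ⟨cd⟩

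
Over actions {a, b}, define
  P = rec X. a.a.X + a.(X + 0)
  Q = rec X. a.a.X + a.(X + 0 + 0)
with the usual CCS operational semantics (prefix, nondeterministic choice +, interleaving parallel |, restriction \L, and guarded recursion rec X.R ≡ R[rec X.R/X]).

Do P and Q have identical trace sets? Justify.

Reachable graph of P (3 states):
  p0 = rec X. a.a.X + a.(X + 0) | --a--▸ p1, --a--▸ p2
  p1 = (rec X. a.a.X + a.(X + 0)) + 0 | --a--▸ p1, --a--▸ p2
  p2 = a.(rec X. a.a.X + a.(X + 0)) | --a--▸ p0
Reachable graph of Q (3 states):
  q0 = rec X. a.a.X + a.(X + 0 + 0) | --a--▸ q1, --a--▸ q2
  q1 = (rec X. a.a.X + a.(X + 0 + 0)) + 0 + 0 | --a--▸ q1, --a--▸ q2
  q2 = a.(rec X. a.a.X + a.(X + 0 + 0)) | --a--▸ q0
Bisimilarity quotient blocks:
  B0 = {p0, p1, p2, q0, q1, q2}
p0 ∈ B0, q0 ∈ B0 → same block
Bisimilar ⇒ trace-equivalent.

traces(P) = traces(Q)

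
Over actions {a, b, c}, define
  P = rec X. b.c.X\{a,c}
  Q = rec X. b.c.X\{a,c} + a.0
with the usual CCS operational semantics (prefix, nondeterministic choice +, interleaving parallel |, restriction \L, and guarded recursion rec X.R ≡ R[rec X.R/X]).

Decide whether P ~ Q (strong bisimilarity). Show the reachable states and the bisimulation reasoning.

Reachable graph of P (4 states):
  s0 = rec X. b.c.X\{a,c} has moves ··b··> s1
  s1 = c.(rec X. b.c.X\{a,c})\{a,c} has moves ··c··> s2
  s2 = (rec X. b.c.X\{a,c})\{a,c} has moves ··b··> s3
  s3 = (c.(rec X. b.c.X\{a,c})\{a,c})\{a,c} has moves stopped
Reachable graph of Q (5 states):
  t0 = rec X. b.c.X\{a,c} + a.0 has moves ··a··> t1, ··b··> t2
  t1 = 0 has moves stopped
  t2 = c.(rec X. b.c.X\{a,c} + a.0)\{a,c} has moves ··c··> t3
  t3 = (rec X. b.c.X\{a,c} + a.0)\{a,c} has moves ··b··> t4
  t4 = (c.(rec X. b.c.X\{a,c} + a.0)\{a,c})\{a,c} has moves stopped
Partition-refinement fixed point:
  B0 = {s0}
  B1 = {s1, t2}
  B2 = {s2, t3}
  B3 = {s3, t1, t4}
  B4 = {t0}
s0 ∈ B0, t0 ∈ B4 → different blocks

P ≁ Q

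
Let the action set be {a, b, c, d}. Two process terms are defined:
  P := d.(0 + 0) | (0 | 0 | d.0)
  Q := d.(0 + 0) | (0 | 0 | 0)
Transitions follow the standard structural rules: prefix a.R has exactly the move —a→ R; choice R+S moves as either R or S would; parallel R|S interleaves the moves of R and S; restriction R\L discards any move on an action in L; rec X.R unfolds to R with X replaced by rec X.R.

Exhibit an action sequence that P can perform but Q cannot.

dd

LTS(P): 4 reachable states
  p0 = d.(0 + 0) | (0 | 0 | d.0) → ··d··> p1, ··d··> p2
  p1 = (0 + 0) | (0 | 0 | d.0) → ··d··> p3
  p2 = d.(0 + 0) | (0 | 0 | 0) → ··d··> p3
  p3 = (0 + 0) | (0 | 0 | 0) → ·
LTS(Q): 2 reachable states
  q0 = d.(0 + 0) | (0 | 0 | 0) → ··d··> q1
  q1 = (0 + 0) | (0 | 0 | 0) → ·
Executing dd from P (initial set {p0}):
  after d @ step 1: {p1, p2}
  after d @ step 2: {p3}
  P completes σ.
Executing dd from Q (initial set {q0}):
  after d @ step 1: {q1}
  after d @ step 2: no successor for Q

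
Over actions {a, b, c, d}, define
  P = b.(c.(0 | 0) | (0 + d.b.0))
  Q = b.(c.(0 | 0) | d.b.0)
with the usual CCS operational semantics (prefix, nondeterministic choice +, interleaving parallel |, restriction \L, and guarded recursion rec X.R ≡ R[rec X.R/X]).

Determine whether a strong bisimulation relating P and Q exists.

YES

LTS(P): 7 reachable states
  m0 = b.(c.(0 | 0) | (0 + d.b.0)) has moves —b→ m1
  m1 = c.(0 | 0) | (0 + d.b.0) has moves —c→ m2, —d→ m3
  m2 = 0 | 0 | (0 + d.b.0) has moves —d→ m4
  m3 = c.(0 | 0) | b.0 has moves —b→ m5, —c→ m4
  m4 = 0 | 0 | b.0 has moves —b→ m6
  m5 = c.(0 | 0) | 0 has moves —c→ m6
  m6 = 0 | 0 | 0 has moves deadlocked
LTS(Q): 7 reachable states
  n0 = b.(c.(0 | 0) | d.b.0) has moves —b→ n1
  n1 = c.(0 | 0) | d.b.0 has moves —c→ n2, —d→ n3
  n2 = 0 | 0 | d.b.0 has moves —d→ n4
  n3 = c.(0 | 0) | b.0 has moves —b→ n5, —c→ n4
  n4 = 0 | 0 | b.0 has moves —b→ n6
  n5 = c.(0 | 0) | 0 has moves —c→ n6
  n6 = 0 | 0 | 0 has moves deadlocked
Coarsest stable partition (strong bisimilarity classes):
  B0 = {m0, n0}
  B1 = {m1, n1}
  B2 = {m3, n3}
  B3 = {m4, n4}
  B4 = {m6, n6}
  B5 = {m5, n5}
  B6 = {m2, n2}
m0 ∈ B0, n0 ∈ B0 → same block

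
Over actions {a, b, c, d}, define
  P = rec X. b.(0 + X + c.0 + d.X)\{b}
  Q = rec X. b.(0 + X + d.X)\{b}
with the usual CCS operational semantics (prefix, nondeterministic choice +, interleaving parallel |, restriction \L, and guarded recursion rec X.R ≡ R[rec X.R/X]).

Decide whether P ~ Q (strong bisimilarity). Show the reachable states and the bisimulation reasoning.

LTS(P): 4 reachable states
  p0 = rec X. b.(0 + X + c.0 + d.X)\{b} has moves =b=> p1
  p1 = (0 + (rec X. b.(0 + X + c.0 + d.X)\{b}) + c.0 + d.(rec X. b.(0 + X + c.0 + d.X)\{b}))\{b} has moves =c=> p2, =d=> p3
  p2 = 0\{b} has moves (no moves)
  p3 = (rec X. b.(0 + X + c.0 + d.X)\{b})\{b} has moves (no moves)
LTS(Q): 3 reachable states
  q0 = rec X. b.(0 + X + d.X)\{b} has moves =b=> q1
  q1 = (0 + (rec X. b.(0 + X + d.X)\{b}) + d.(rec X. b.(0 + X + d.X)\{b}))\{b} has moves =d=> q2
  q2 = (rec X. b.(0 + X + d.X)\{b})\{b} has moves (no moves)
Bisimilarity quotient blocks:
  B0 = {p0}
  B1 = {p1}
  B2 = {p2, p3, q2}
  B3 = {q0}
  B4 = {q1}
p0 ∈ B0, q0 ∈ B3 → different blocks

P ≁ Q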